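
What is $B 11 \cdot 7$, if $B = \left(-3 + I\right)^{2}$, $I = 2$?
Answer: $77$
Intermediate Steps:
$B = 1$ ($B = \left(-3 + 2\right)^{2} = \left(-1\right)^{2} = 1$)
$B 11 \cdot 7 = 1 \cdot 11 \cdot 7 = 11 \cdot 7 = 77$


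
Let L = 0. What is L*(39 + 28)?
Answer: 0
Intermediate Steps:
L*(39 + 28) = 0*(39 + 28) = 0*67 = 0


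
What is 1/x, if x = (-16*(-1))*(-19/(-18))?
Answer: 9/152 ≈ 0.059211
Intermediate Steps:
x = 152/9 (x = 16*(-19*(-1/18)) = 16*(19/18) = 152/9 ≈ 16.889)
1/x = 1/(152/9) = 9/152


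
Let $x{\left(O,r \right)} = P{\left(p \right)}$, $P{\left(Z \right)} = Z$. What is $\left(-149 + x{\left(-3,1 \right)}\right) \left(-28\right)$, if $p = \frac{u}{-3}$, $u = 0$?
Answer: $4172$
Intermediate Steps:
$p = 0$ ($p = \frac{0}{-3} = 0 \left(- \frac{1}{3}\right) = 0$)
$x{\left(O,r \right)} = 0$
$\left(-149 + x{\left(-3,1 \right)}\right) \left(-28\right) = \left(-149 + 0\right) \left(-28\right) = \left(-149\right) \left(-28\right) = 4172$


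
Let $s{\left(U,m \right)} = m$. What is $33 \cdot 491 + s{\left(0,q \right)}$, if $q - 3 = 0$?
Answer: $16206$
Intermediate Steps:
$q = 3$ ($q = 3 + 0 = 3$)
$33 \cdot 491 + s{\left(0,q \right)} = 33 \cdot 491 + 3 = 16203 + 3 = 16206$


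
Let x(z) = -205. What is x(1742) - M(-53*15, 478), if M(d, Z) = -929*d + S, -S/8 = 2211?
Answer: -721072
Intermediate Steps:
S = -17688 (S = -8*2211 = -17688)
M(d, Z) = -17688 - 929*d (M(d, Z) = -929*d - 17688 = -17688 - 929*d)
x(1742) - M(-53*15, 478) = -205 - (-17688 - (-49237)*15) = -205 - (-17688 - 929*(-795)) = -205 - (-17688 + 738555) = -205 - 1*720867 = -205 - 720867 = -721072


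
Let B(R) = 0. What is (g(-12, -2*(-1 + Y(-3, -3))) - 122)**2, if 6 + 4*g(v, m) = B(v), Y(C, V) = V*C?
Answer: 61009/4 ≈ 15252.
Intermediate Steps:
Y(C, V) = C*V
g(v, m) = -3/2 (g(v, m) = -3/2 + (1/4)*0 = -3/2 + 0 = -3/2)
(g(-12, -2*(-1 + Y(-3, -3))) - 122)**2 = (-3/2 - 122)**2 = (-247/2)**2 = 61009/4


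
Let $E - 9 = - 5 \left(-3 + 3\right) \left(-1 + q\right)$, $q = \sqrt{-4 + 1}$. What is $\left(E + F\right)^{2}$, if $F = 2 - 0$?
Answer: $121$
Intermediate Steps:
$q = i \sqrt{3}$ ($q = \sqrt{-3} = i \sqrt{3} \approx 1.732 i$)
$F = 2$ ($F = 2 + 0 = 2$)
$E = 9$ ($E = 9 + - 5 \left(-3 + 3\right) \left(-1 + i \sqrt{3}\right) = 9 + \left(-5\right) 0 \left(-1 + i \sqrt{3}\right) = 9 + 0 \left(-1 + i \sqrt{3}\right) = 9 + 0 = 9$)
$\left(E + F\right)^{2} = \left(9 + 2\right)^{2} = 11^{2} = 121$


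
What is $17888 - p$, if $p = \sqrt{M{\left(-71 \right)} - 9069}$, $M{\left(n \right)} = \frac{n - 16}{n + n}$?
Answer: $17888 - \frac{3 i \sqrt{20317218}}{142} \approx 17888.0 - 95.228 i$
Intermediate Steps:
$M{\left(n \right)} = \frac{-16 + n}{2 n}$
$p = \frac{3 i \sqrt{20317218}}{142}$ ($p = \sqrt{\frac{-16 - 71}{2 \left(-71\right)} - 9069} = \sqrt{\frac{1}{2} \left(- \frac{1}{71}\right) \left(-87\right) - 9069} = \sqrt{\frac{87}{142} - 9069} = \sqrt{- \frac{1287711}{142}} = \frac{3 i \sqrt{20317218}}{142} \approx 95.228 i$)
$17888 - p = 17888 - \frac{3 i \sqrt{20317218}}{142}$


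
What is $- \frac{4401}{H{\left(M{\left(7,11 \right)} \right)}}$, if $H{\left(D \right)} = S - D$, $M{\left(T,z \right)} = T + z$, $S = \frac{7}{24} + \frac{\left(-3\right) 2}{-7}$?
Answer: $\frac{739368}{2831} \approx 261.17$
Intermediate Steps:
$S = \frac{193}{168}$ ($S = 7 \cdot \frac{1}{24} - - \frac{6}{7} = \frac{7}{24} + \frac{6}{7} = \frac{193}{168} \approx 1.1488$)
$H{\left(D \right)} = \frac{193}{168} - D$
$- \frac{4401}{H{\left(M{\left(7,11 \right)} \right)}} = - \frac{4401}{\frac{193}{168} - \left(7 + 11\right)} = - \frac{4401}{\frac{193}{168} - 18} = - \frac{4401}{- \frac{2831}{168}} = \left(-4401\right) \left(- \frac{168}{2831}\right) = \frac{739368}{2831}$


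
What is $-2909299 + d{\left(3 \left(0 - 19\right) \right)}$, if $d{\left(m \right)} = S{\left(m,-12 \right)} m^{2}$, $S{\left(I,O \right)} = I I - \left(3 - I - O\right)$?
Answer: $7412774$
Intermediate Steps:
$S{\left(I,O \right)} = -3 + I + O + I^{2}$ ($S{\left(I,O \right)} = I^{2} + \left(-3 + I + O\right) = -3 + I + O + I^{2}$)
$d{\left(m \right)} = m^{2} \left(-15 + m + m^{2}\right)$ ($d{\left(m \right)} = \left(-3 + m - 12 + m^{2}\right) m^{2} = \left(-15 + m + m^{2}\right) m^{2} = m^{2} \left(-15 + m + m^{2}\right)$)
$-2909299 + d{\left(3 \left(0 - 19\right) \right)} = -2909299 + \left(3 \left(0 - 19\right)\right)^{2} \left(-15 + 3 \left(0 - 19\right) + \left(3 \left(0 - 19\right)\right)^{2}\right) = -2909299 + \left(3 \left(-19\right)\right)^{2} \left(-15 + 3 \left(-19\right) + \left(3 \left(-19\right)\right)^{2}\right) = -2909299 + \left(-57\right)^{2} \left(-15 - 57 + \left(-57\right)^{2}\right) = -2909299 + 3249 \left(-15 - 57 + 3249\right) = -2909299 + 3249 \cdot 3177 = -2909299 + 10322073 = 7412774$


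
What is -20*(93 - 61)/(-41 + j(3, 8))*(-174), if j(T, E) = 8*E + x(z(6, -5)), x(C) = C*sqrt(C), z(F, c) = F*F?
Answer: 111360/239 ≈ 465.94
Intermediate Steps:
z(F, c) = F**2
x(C) = C**(3/2)
j(T, E) = 216 + 8*E (j(T, E) = 8*E + (6**2)**(3/2) = 8*E + 36**(3/2) = 8*E + 216 = 216 + 8*E)
-20*(93 - 61)/(-41 + j(3, 8))*(-174) = -20*(93 - 61)/(-41 + (216 + 8*8))*(-174) = -640/(-41 + (216 + 64))*(-174) = -640/(-41 + 280)*(-174) = -640/239*(-174) = 111360/239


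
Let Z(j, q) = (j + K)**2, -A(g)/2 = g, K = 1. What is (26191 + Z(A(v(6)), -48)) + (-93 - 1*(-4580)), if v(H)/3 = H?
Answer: 31903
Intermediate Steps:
v(H) = 3*H
A(g) = -2*g
Z(j, q) = (1 + j)**2 (Z(j, q) = (j + 1)**2 = (1 + j)**2)
(26191 + Z(A(v(6)), -48)) + (-93 - 1*(-4580)) = (26191 + (1 - 6*6)**2) + (-93 - 1*(-4580)) = (26191 + (1 - 2*18)**2) + (-93 + 4580) = (26191 + (1 - 36)**2) + 4487 = (26191 + (-35)**2) + 4487 = (26191 + 1225) + 4487 = 27416 + 4487 = 31903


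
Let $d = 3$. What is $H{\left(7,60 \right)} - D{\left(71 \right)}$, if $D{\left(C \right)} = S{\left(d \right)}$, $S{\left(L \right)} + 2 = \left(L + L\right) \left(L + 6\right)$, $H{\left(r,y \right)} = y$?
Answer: $8$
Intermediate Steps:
$S{\left(L \right)} = -2 + 2 L \left(6 + L\right)$ ($S{\left(L \right)} = -2 + \left(L + L\right) \left(L + 6\right) = -2 + 2 L \left(6 + L\right)$)
$D{\left(C \right)} = 52$ ($D{\left(C \right)} = -2 + 2 \cdot 3^{2} + 12 \cdot 3 = -2 + 2 \cdot 9 + 36 = -2 + 18 + 36 = 52$)
$H{\left(7,60 \right)} - D{\left(71 \right)} = 60 - 52 = 8$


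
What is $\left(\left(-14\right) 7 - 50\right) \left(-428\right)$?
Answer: $63344$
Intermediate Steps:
$\left(\left(-14\right) 7 - 50\right) \left(-428\right) = \left(-98 - 50\right) \left(-428\right) = \left(-148\right) \left(-428\right) = 63344$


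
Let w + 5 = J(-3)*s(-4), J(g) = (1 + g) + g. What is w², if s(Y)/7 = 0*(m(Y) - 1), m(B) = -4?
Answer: 25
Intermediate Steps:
J(g) = 1 + 2*g
s(Y) = 0 (s(Y) = 7*(0*(-4 - 1)) = 7*(0*(-5)) = 7*0 = 0)
w = -5 (w = -5 + (1 + 2*(-3))*0 = -5 + (1 - 6)*0 = -5 - 5*0 = -5 + 0 = -5)
w² = (-5)² = 25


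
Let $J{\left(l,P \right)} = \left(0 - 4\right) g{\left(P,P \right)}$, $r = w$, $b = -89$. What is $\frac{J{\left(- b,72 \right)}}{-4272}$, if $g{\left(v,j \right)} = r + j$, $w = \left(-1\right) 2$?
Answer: $\frac{35}{534} \approx 0.065543$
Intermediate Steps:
$w = -2$
$r = -2$
$g{\left(v,j \right)} = -2 + j$
$J{\left(l,P \right)} = 8 - 4 P$ ($J{\left(l,P \right)} = \left(0 - 4\right) \left(-2 + P\right) = - 4 \left(-2 + P\right) = 8 - 4 P$)
$\frac{J{\left(- b,72 \right)}}{-4272} = \frac{8 - 288}{-4272} = \left(8 - 288\right) \left(- \frac{1}{4272}\right) = \left(-280\right) \left(- \frac{1}{4272}\right) = \frac{35}{534}$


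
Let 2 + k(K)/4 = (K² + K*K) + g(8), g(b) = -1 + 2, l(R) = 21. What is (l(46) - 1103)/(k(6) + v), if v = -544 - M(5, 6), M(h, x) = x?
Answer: 541/133 ≈ 4.0677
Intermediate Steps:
v = -550 (v = -544 - 1*6 = -544 - 6 = -550)
g(b) = 1
k(K) = -4 + 8*K² (k(K) = -8 + 4*((K² + K*K) + 1) = -8 + 4*((K² + K²) + 1) = -8 + 4*(2*K² + 1) = -8 + 4*(1 + 2*K²) = -8 + (4 + 8*K²) = -4 + 8*K²)
(l(46) - 1103)/(k(6) + v) = (21 - 1103)/((-4 + 8*6²) - 550) = -1082/((-4 + 8*36) - 550) = -1082/((-4 + 288) - 550) = -1082/(284 - 550) = -1082/(-266) = -1082*(-1/266) = 541/133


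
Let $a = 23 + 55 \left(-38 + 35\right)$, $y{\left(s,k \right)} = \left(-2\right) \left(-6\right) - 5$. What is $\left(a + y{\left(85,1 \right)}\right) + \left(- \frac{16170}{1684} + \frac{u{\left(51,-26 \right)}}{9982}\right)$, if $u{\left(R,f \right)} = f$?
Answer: $- \frac{607690151}{4202422} \approx -144.6$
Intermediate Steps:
$y{\left(s,k \right)} = 7$ ($y{\left(s,k \right)} = 12 - 5 = 7$)
$a = -142$ ($a = 23 + 55 \left(-3\right) = 23 - 165 = -142$)
$\left(a + y{\left(85,1 \right)}\right) + \left(- \frac{16170}{1684} + \frac{u{\left(51,-26 \right)}}{9982}\right) = \left(-142 + 7\right) - \left(\frac{13}{4991} + \frac{8085}{842}\right) = -135 - \frac{40363181}{4202422} = - \frac{607690151}{4202422}$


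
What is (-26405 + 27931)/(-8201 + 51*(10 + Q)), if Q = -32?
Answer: -1526/9323 ≈ -0.16368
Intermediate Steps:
(-26405 + 27931)/(-8201 + 51*(10 + Q)) = (-26405 + 27931)/(-8201 + 51*(10 - 32)) = 1526/(-8201 + 51*(-22)) = 1526/(-8201 - 1122) = 1526/(-9323) = 1526*(-1/9323) = -1526/9323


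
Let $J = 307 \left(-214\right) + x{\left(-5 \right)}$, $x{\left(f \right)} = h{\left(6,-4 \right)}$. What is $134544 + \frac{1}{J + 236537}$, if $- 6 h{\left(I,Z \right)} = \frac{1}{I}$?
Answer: $\frac{827472912468}{6150203} \approx 1.3454 \cdot 10^{5}$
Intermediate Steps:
$h{\left(I,Z \right)} = - \frac{1}{6 I}$
$x{\left(f \right)} = - \frac{1}{36}$ ($x{\left(f \right)} = - \frac{1}{6 \cdot 6} = \left(- \frac{1}{6}\right) \frac{1}{6} = - \frac{1}{36}$)
$J = - \frac{2365129}{36}$ ($J = 307 \left(-214\right) - \frac{1}{36} = -65698 - \frac{1}{36} = - \frac{2365129}{36} \approx -65698.0$)
$134544 + \frac{1}{J + 236537} = 134544 + \frac{1}{- \frac{2365129}{36} + 236537} = 134544 + \frac{1}{\frac{6150203}{36}} = 134544 + \frac{36}{6150203} = \frac{827472912468}{6150203}$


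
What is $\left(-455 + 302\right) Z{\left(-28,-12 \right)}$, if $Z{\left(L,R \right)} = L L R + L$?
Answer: $1443708$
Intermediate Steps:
$Z{\left(L,R \right)} = L + R L^{2}$ ($Z{\left(L,R \right)} = L^{2} R + L = R L^{2} + L = L + R L^{2}$)
$\left(-455 + 302\right) Z{\left(-28,-12 \right)} = \left(-455 + 302\right) \left(- 28 \left(1 - -336\right)\right) = - 153 \left(- 28 \left(1 + 336\right)\right) = - 153 \left(\left(-28\right) 337\right) = \left(-153\right) \left(-9436\right) = 1443708$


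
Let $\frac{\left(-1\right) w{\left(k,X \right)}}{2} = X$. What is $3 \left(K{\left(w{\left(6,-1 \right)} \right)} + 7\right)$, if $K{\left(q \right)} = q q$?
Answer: $33$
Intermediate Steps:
$w{\left(k,X \right)} = - 2 X$
$K{\left(q \right)} = q^{2}$
$3 \left(K{\left(w{\left(6,-1 \right)} \right)} + 7\right) = 3 \left(\left(\left(-2\right) \left(-1\right)\right)^{2} + 7\right) = 3 \left(2^{2} + 7\right) = 3 \left(4 + 7\right) = 3 \cdot 11 = 33$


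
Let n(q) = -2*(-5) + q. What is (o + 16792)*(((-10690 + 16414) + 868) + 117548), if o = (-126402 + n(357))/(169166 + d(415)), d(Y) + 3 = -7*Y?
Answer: 173279472143070/83129 ≈ 2.0845e+9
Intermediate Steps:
n(q) = 10 + q
d(Y) = -3 - 7*Y
o = -126035/166258 (o = (-126402 + (10 + 357))/(169166 + (-3 - 7*415)) = (-126402 + 367)/(169166 + (-3 - 2905)) = -126035/(169166 - 2908) = -126035/166258 ≈ -0.75807)
(o + 16792)*(((-10690 + 16414) + 868) + 117548) = (-126035/166258 + 16792)*(((-10690 + 16414) + 868) + 117548) = 2791678301*((5724 + 868) + 117548)/166258 = 2791678301*(6592 + 117548)/166258 = (2791678301/166258)*124140 = 173279472143070/83129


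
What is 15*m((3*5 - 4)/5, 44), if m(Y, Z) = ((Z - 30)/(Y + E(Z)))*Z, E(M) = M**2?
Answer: 4200/881 ≈ 4.7673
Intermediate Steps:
m(Y, Z) = Z*(-30 + Z)/(Y + Z**2) (m(Y, Z) = ((Z - 30)/(Y + Z**2))*Z = ((-30 + Z)/(Y + Z**2))*Z = Z*(-30 + Z)/(Y + Z**2))
15*m((3*5 - 4)/5, 44) = 15*(44*(-30 + 44)/((3*5 - 4)/5 + 44**2)) = 15*(44*14/((15 - 4)*(1/5) + 1936)) = 15*(44*14/(11*(1/5) + 1936)) = 15*(44*14/(11/5 + 1936)) = 15*(44*14/(9691/5)) = 15*(44*(5/9691)*14) = 15*(280/881) = 4200/881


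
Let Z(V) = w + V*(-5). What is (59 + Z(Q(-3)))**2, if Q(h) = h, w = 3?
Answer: 5929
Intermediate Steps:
Z(V) = 3 - 5*V (Z(V) = 3 + V*(-5) = 3 - 5*V)
(59 + Z(Q(-3)))**2 = (59 + (3 - 5*(-3)))**2 = (59 + (3 + 15))**2 = (59 + 18)**2 = 77**2 = 5929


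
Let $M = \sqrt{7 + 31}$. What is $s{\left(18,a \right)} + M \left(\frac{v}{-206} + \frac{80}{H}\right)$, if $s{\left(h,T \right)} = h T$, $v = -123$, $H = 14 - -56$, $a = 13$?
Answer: $234 + \frac{2509 \sqrt{38}}{1442} \approx 244.73$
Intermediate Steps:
$H = 70$ ($H = 14 + 56 = 70$)
$s{\left(h,T \right)} = T h$
$M = \sqrt{38} \approx 6.1644$
$s{\left(18,a \right)} + M \left(\frac{v}{-206} + \frac{80}{H}\right) = 13 \cdot 18 + \sqrt{38} \left(- \frac{123}{-206} + \frac{80}{70}\right) = 234 + \sqrt{38} \left(\left(-123\right) \left(- \frac{1}{206}\right) + 80 \cdot \frac{1}{70}\right) = 234 + \sqrt{38} \left(\frac{123}{206} + \frac{8}{7}\right) = 234 + \sqrt{38} \cdot \frac{2509}{1442} = 234 + \frac{2509 \sqrt{38}}{1442}$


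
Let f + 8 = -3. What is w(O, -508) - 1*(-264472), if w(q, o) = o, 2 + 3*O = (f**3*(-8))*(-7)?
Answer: 263964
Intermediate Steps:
f = -11 (f = -8 - 3 = -11)
O = -24846 (O = -2/3 + (((-11)**3*(-8))*(-7))/3 = -2/3 + (-1331*(-8)*(-7))/3 = -2/3 + (10648*(-7))/3 = -2/3 + (1/3)*(-74536) = -2/3 - 74536/3 = -24846)
w(O, -508) - 1*(-264472) = -508 - 1*(-264472) = -508 + 264472 = 263964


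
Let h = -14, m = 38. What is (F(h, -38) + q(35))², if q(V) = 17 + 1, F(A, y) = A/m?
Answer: 112225/361 ≈ 310.87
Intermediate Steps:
F(A, y) = A/38
q(V) = 18
(F(h, -38) + q(35))² = ((1/38)*(-14) + 18)² = (-7/19 + 18)² = (335/19)² = 112225/361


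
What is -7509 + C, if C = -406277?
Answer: -413786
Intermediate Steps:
-7509 + C = -7509 - 406277 = -413786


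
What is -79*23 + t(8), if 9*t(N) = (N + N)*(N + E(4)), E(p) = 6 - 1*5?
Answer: -1801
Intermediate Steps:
E(p) = 1 (E(p) = 6 - 5 = 1)
t(N) = 2*N*(1 + N)/9 (t(N) = ((N + N)*(N + 1))/9 = ((2*N)*(1 + N))/9 = (2*N*(1 + N))/9 = 2*N*(1 + N)/9)
-79*23 + t(8) = -79*23 + (2/9)*8*(1 + 8) = -1817 + (2/9)*8*9 = -1817 + 16 = -1801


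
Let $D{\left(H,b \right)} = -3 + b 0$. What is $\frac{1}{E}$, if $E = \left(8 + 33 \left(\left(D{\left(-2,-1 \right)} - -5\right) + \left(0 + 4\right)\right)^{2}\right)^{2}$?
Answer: $\frac{1}{1430416} \approx 6.991 \cdot 10^{-7}$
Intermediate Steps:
$D{\left(H,b \right)} = -3$ ($D{\left(H,b \right)} = -3 + 0 = -3$)
$E = 1430416$ ($E = \left(8 + 33 \left(\left(-3 - -5\right) + \left(0 + 4\right)\right)^{2}\right)^{2} = \left(8 + 33 \left(\left(-3 + 5\right) + 4\right)^{2}\right)^{2} = \left(8 + 33 \left(2 + 4\right)^{2}\right)^{2} = \left(8 + 33 \cdot 6^{2}\right)^{2} = \left(8 + 33 \cdot 36\right)^{2} = \left(8 + 1188\right)^{2} = 1196^{2} = 1430416$)
$\frac{1}{E} = \frac{1}{1430416}$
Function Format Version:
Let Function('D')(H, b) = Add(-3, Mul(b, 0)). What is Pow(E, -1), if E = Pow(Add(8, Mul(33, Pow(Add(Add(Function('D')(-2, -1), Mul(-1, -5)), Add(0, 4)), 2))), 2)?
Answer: Rational(1, 1430416) ≈ 6.9910e-7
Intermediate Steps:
Function('D')(H, b) = -3 (Function('D')(H, b) = Add(-3, 0) = -3)
E = 1430416 (E = Pow(Add(8, Mul(33, Pow(Add(Add(-3, Mul(-1, -5)), Add(0, 4)), 2))), 2) = Pow(Add(8, Mul(33, Pow(Add(Add(-3, 5), 4), 2))), 2) = Pow(Add(8, Mul(33, Pow(Add(2, 4), 2))), 2) = Pow(Add(8, Mul(33, Pow(6, 2))), 2) = Pow(Add(8, Mul(33, 36)), 2) = Pow(Add(8, 1188), 2) = Pow(1196, 2) = 1430416)
Pow(E, -1) = Pow(1430416, -1) = Rational(1, 1430416)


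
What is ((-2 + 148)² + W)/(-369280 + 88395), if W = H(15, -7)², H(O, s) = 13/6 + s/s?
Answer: -767737/10111860 ≈ -0.075924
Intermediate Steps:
H(O, s) = 19/6 (H(O, s) = 13*(⅙) + 1 = 13/6 + 1 = 19/6)
W = 361/36 (W = (19/6)² = 361/36 ≈ 10.028)
((-2 + 148)² + W)/(-369280 + 88395) = ((-2 + 148)² + 361/36)/(-369280 + 88395) = (146² + 361/36)/(-280885) = (21316 + 361/36)*(-1/280885) = (767737/36)*(-1/280885) = -767737/10111860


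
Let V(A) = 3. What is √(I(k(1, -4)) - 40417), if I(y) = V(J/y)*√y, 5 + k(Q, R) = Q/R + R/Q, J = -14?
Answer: √(-161668 + 6*I*√37)/2 ≈ 0.022692 + 201.04*I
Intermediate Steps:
k(Q, R) = -5 + Q/R + R/Q (k(Q, R) = -5 + (Q/R + R/Q) = -5 + Q/R + R/Q)
I(y) = 3*√y
√(I(k(1, -4)) - 40417) = √(3*√(-5 + 1/(-4) - 4/1) - 40417) = √(3*√(-5 + 1*(-¼) - 4*1) - 40417) = √(3*√(-5 - ¼ - 4) - 40417) = √(3*√(-37/4) - 40417) = √(3*(I*√37/2) - 40417) = √(3*I*√37/2 - 40417) = √(-40417 + 3*I*√37/2)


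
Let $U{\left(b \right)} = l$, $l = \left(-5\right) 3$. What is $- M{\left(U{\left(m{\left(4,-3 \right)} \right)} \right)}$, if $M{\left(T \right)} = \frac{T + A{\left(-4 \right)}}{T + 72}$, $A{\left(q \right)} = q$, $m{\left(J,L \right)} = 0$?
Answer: $\frac{1}{3} \approx 0.33333$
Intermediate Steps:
$l = -15$
$U{\left(b \right)} = -15$
$M{\left(T \right)} = \frac{-4 + T}{72 + T}$ ($M{\left(T \right)} = \frac{T - 4}{T + 72} = \frac{-4 + T}{72 + T}$)
$- M{\left(U{\left(m{\left(4,-3 \right)} \right)} \right)} = - \frac{-4 - 15}{72 - 15} = - \frac{-19}{57} = \left(-1\right) \left(- \frac{1}{3}\right) = \frac{1}{3}$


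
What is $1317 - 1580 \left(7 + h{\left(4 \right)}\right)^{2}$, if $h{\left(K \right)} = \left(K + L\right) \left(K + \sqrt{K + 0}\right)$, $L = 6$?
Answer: $-7091303$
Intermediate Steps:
$h{\left(K \right)} = \left(6 + K\right) \left(K + \sqrt{K}\right)$ ($h{\left(K \right)} = \left(K + 6\right) \left(K + \sqrt{K + 0}\right) = \left(6 + K\right) \left(K + \sqrt{K}\right)$)
$1317 - 1580 \left(7 + h{\left(4 \right)}\right)^{2} = 1317 - 1580 \left(7 + \left(4^{2} + 4^{\frac{3}{2}} + 6 \cdot 4 + 6 \sqrt{4}\right)\right)^{2} = 1317 - 1580 \left(7 + \left(16 + 8 + 24 + 6 \cdot 2\right)\right)^{2} = 1317 - 1580 \left(7 + \left(16 + 8 + 24 + 12\right)\right)^{2} = 1317 - 1580 \left(7 + 60\right)^{2} = 1317 - 1580 \cdot 67^{2} = 1317 - 7092620 = -7091303$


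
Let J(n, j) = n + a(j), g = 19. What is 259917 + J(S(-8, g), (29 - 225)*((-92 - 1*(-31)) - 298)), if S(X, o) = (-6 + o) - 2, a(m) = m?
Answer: 330292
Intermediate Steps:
S(X, o) = -8 + o
J(n, j) = j + n (J(n, j) = n + j = j + n)
259917 + J(S(-8, g), (29 - 225)*((-92 - 1*(-31)) - 298)) = 259917 + ((29 - 225)*((-92 - 1*(-31)) - 298) + (-8 + 19)) = 259917 + (-196*((-92 + 31) - 298) + 11) = 259917 + (-196*(-61 - 298) + 11) = 259917 + (-196*(-359) + 11) = 259917 + (70364 + 11) = 259917 + 70375 = 330292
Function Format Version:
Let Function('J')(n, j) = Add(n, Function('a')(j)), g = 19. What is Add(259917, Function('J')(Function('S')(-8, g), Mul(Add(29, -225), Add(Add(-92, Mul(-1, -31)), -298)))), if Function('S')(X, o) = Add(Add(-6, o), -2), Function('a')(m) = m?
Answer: 330292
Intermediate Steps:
Function('S')(X, o) = Add(-8, o)
Function('J')(n, j) = Add(j, n) (Function('J')(n, j) = Add(n, j) = Add(j, n))
Add(259917, Function('J')(Function('S')(-8, g), Mul(Add(29, -225), Add(Add(-92, Mul(-1, -31)), -298)))) = Add(259917, Add(Mul(Add(29, -225), Add(Add(-92, Mul(-1, -31)), -298)), Add(-8, 19))) = Add(259917, Add(Mul(-196, Add(Add(-92, 31), -298)), 11)) = Add(259917, Add(Mul(-196, Add(-61, -298)), 11)) = Add(259917, Add(Mul(-196, -359), 11)) = Add(259917, Add(70364, 11)) = Add(259917, 70375) = 330292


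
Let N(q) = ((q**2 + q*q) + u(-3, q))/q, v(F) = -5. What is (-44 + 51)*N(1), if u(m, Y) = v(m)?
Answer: -21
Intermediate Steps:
u(m, Y) = -5
N(q) = (-5 + 2*q**2)/q (N(q) = ((q**2 + q*q) - 5)/q = ((q**2 + q**2) - 5)/q = (2*q**2 - 5)/q = (-5 + 2*q**2)/q)
(-44 + 51)*N(1) = (-44 + 51)*(-5/1 + 2*1) = 7*(-5*1 + 2) = 7*(-5 + 2) = 7*(-3) = -21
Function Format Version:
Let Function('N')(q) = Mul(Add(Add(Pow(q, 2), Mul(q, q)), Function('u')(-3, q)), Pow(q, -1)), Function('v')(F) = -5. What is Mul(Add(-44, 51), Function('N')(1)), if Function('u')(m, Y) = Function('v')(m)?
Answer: -21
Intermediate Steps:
Function('u')(m, Y) = -5
Function('N')(q) = Mul(Pow(q, -1), Add(-5, Mul(2, Pow(q, 2)))) (Function('N')(q) = Mul(Add(Add(Pow(q, 2), Mul(q, q)), -5), Pow(q, -1)) = Mul(Add(Add(Pow(q, 2), Pow(q, 2)), -5), Pow(q, -1)) = Mul(Add(Mul(2, Pow(q, 2)), -5), Pow(q, -1)) = Mul(Add(-5, Mul(2, Pow(q, 2))), Pow(q, -1)) = Mul(Pow(q, -1), Add(-5, Mul(2, Pow(q, 2)))))
Mul(Add(-44, 51), Function('N')(1)) = Mul(Add(-44, 51), Add(Mul(-5, Pow(1, -1)), Mul(2, 1))) = Mul(7, Add(Mul(-5, 1), 2)) = Mul(7, Add(-5, 2)) = Mul(7, -3) = -21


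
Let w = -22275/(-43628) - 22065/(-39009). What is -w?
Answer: -610525765/567294884 ≈ -1.0762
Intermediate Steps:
w = 610525765/567294884 (w = -22275*(-1/43628) - 22065*(-1/39009) = 22275/43628 + 7355/13003 = 610525765/567294884 ≈ 1.0762)
-w = -1*610525765/567294884 = -610525765/567294884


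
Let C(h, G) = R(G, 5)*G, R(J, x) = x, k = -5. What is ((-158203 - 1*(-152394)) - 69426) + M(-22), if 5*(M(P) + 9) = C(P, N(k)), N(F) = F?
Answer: -75249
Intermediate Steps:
C(h, G) = 5*G
M(P) = -14 (M(P) = -9 + (5*(-5))/5 = -9 + (1/5)*(-25) = -9 - 5 = -14)
((-158203 - 1*(-152394)) - 69426) + M(-22) = ((-158203 - 1*(-152394)) - 69426) - 14 = ((-158203 + 152394) - 69426) - 14 = (-5809 - 69426) - 14 = -75235 - 14 = -75249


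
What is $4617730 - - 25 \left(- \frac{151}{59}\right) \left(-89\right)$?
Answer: $\frac{272782045}{59} \approx 4.6234 \cdot 10^{6}$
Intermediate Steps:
$4617730 - - 25 \left(- \frac{151}{59}\right) \left(-89\right) = 4617730 - - 25 \left(\left(-151\right) \frac{1}{59}\right) \left(-89\right) = 4617730 - \left(-25\right) \left(- \frac{151}{59}\right) \left(-89\right) = 4617730 - \frac{3775}{59} \left(-89\right) = 4617730 - - \frac{335975}{59} = 4617730 + \frac{335975}{59} = \frac{272782045}{59}$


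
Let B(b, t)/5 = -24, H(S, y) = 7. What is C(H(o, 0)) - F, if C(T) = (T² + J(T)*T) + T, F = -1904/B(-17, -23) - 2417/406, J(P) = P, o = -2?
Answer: 579077/6090 ≈ 95.087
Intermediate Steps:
B(b, t) = -120 (B(b, t) = 5*(-24) = -120)
F = 60373/6090 (F = -1904/(-120) - 2417/406 = -1904*(-1/120) - 2417*1/406 = 238/15 - 2417/406 = 60373/6090 ≈ 9.9135)
C(T) = T + 2*T² (C(T) = (T² + T*T) + T = (T² + T²) + T = 2*T² + T = T + 2*T²)
C(H(o, 0)) - F = 7*(1 + 2*7) - 1*60373/6090 = 7*(1 + 14) - 60373/6090 = 7*15 - 60373/6090 = 105 - 60373/6090 = 579077/6090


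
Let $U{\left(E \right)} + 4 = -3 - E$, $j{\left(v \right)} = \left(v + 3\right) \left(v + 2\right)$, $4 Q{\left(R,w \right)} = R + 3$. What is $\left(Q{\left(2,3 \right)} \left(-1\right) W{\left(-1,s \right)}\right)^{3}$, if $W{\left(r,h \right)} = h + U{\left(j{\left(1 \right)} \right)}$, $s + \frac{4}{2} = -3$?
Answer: $27000$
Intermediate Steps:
$s = -5$ ($s = -2 - 3 = -5$)
$Q{\left(R,w \right)} = \frac{3}{4} + \frac{R}{4}$ ($Q{\left(R,w \right)} = \frac{R + 3}{4} = \frac{3 + R}{4} = \frac{3}{4} + \frac{R}{4}$)
$j{\left(v \right)} = \left(2 + v\right) \left(3 + v\right)$ ($j{\left(v \right)} = \left(3 + v\right) \left(2 + v\right) = \left(2 + v\right) \left(3 + v\right)$)
$U{\left(E \right)} = -7 - E$ ($U{\left(E \right)} = -4 - \left(3 + E\right) = -7 - E$)
$W{\left(r,h \right)} = -19 + h$ ($W{\left(r,h \right)} = h - \left(14 + 5\right) = h - 19 = -19 + h$)
$\left(Q{\left(2,3 \right)} \left(-1\right) W{\left(-1,s \right)}\right)^{3} = \left(\left(\frac{3}{4} + \frac{1}{4} \cdot 2\right) \left(-1\right) \left(-19 - 5\right)\right)^{3} = \left(\left(\frac{3}{4} + \frac{1}{2}\right) \left(-1\right) \left(-24\right)\right)^{3} = \left(\frac{5}{4} \left(-1\right) \left(-24\right)\right)^{3} = \left(\left(- \frac{5}{4}\right) \left(-24\right)\right)^{3} = 30^{3} = 27000$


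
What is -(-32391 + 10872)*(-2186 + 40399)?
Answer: 822305547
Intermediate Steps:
-(-32391 + 10872)*(-2186 + 40399) = -(-21519)*38213 = -1*(-822305547) = 822305547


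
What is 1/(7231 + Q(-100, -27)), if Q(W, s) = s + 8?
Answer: 1/7212 ≈ 0.00013866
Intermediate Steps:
Q(W, s) = 8 + s
1/(7231 + Q(-100, -27)) = 1/(7231 + (8 - 27)) = 1/(7231 - 19) = 1/7212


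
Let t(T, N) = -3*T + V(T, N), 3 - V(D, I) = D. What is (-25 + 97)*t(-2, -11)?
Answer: 792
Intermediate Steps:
V(D, I) = 3 - D
t(T, N) = 3 - 4*T (t(T, N) = -3*T + (3 - T) = 3 - 4*T)
(-25 + 97)*t(-2, -11) = (-25 + 97)*(3 - 4*(-2)) = 72*(3 + 8) = 72*11 = 792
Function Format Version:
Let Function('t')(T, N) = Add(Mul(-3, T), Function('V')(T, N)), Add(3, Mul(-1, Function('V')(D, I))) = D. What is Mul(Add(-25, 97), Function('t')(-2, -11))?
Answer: 792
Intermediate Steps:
Function('V')(D, I) = Add(3, Mul(-1, D))
Function('t')(T, N) = Add(3, Mul(-4, T)) (Function('t')(T, N) = Add(Mul(-3, T), Add(3, Mul(-1, T))) = Add(3, Mul(-4, T)))
Mul(Add(-25, 97), Function('t')(-2, -11)) = Mul(Add(-25, 97), Add(3, Mul(-4, -2))) = Mul(72, Add(3, 8)) = Mul(72, 11) = 792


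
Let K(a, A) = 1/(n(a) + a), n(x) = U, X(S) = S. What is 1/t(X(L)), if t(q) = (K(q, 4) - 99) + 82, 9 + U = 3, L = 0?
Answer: -6/103 ≈ -0.058252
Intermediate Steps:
U = -6 (U = -9 + 3 = -6)
n(x) = -6
K(a, A) = 1/(-6 + a)
t(q) = -17 + 1/(-6 + q) (t(q) = (1/(-6 + q) - 99) + 82 = (-99 + 1/(-6 + q)) + 82 = -17 + 1/(-6 + q))
1/t(X(L)) = 1/((103 - 17*0)/(-6 + 0)) = 1/((103 + 0)/(-6)) = 1/(-⅙*103) = 1/(-103/6) = -6/103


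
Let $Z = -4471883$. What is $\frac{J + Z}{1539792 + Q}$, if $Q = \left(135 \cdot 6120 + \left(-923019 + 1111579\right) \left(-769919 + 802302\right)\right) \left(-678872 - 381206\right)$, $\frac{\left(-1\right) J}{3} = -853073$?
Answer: $\frac{239083}{809232362813156} \approx 2.9544 \cdot 10^{-10}$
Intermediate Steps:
$J = 2559219$ ($J = \left(-3\right) \left(-853073\right) = 2559219$)
$Q = -6473858904045040$ ($Q = \left(826200 + 188560 \cdot 32383\right) \left(-1060078\right) = \left(826200 + 6106138480\right) \left(-1060078\right) = 6106964680 \left(-1060078\right) = -6473858904045040$)
$\frac{J + Z}{1539792 + Q} = \frac{2559219 - 4471883}{1539792 - 6473858904045040} = - \frac{1912664}{-6473858902505248} = \left(-1912664\right) \left(- \frac{1}{6473858902505248}\right) = \frac{239083}{809232362813156}$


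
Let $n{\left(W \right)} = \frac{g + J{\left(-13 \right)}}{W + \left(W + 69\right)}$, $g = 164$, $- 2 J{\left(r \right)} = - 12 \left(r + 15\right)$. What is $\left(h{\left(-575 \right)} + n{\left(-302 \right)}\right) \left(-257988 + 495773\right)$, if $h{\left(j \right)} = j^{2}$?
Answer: $\frac{8412081851843}{107} \approx 7.8618 \cdot 10^{10}$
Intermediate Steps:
$J{\left(r \right)} = 90 + 6 r$ ($J{\left(r \right)} = - \frac{\left(-12\right) \left(r + 15\right)}{2} = - \frac{\left(-12\right) \left(15 + r\right)}{2} = - \frac{-180 - 12 r}{2} = 90 + 6 r$)
$n{\left(W \right)} = \frac{176}{69 + 2 W}$ ($n{\left(W \right)} = \frac{164 + \left(90 + 6 \left(-13\right)\right)}{W + \left(W + 69\right)} = \frac{164 + \left(90 - 78\right)}{W + \left(69 + W\right)} = \frac{164 + 12}{69 + 2 W} = \frac{176}{69 + 2 W}$)
$\left(h{\left(-575 \right)} + n{\left(-302 \right)}\right) \left(-257988 + 495773\right) = \left(\left(-575\right)^{2} + \frac{176}{69 + 2 \left(-302\right)}\right) \left(-257988 + 495773\right) = \left(330625 + \frac{176}{69 - 604}\right) 237785 = \left(330625 + \frac{176}{-535}\right) 237785 = \left(330625 + 176 \left(- \frac{1}{535}\right)\right) 237785 = \left(330625 - \frac{176}{535}\right) 237785 = \frac{176884199}{535} \cdot 237785 = \frac{8412081851843}{107}$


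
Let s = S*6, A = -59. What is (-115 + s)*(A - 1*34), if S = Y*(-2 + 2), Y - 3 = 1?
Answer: 10695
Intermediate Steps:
Y = 4 (Y = 3 + 1 = 4)
S = 0 (S = 4*(-2 + 2) = 4*0 = 0)
s = 0 (s = 0*6 = 0)
(-115 + s)*(A - 1*34) = (-115 + 0)*(-59 - 1*34) = -115*(-59 - 34) = -115*(-93) = 10695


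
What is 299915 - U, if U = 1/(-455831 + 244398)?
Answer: 63411928196/211433 ≈ 2.9992e+5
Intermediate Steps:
U = -1/211433 (U = 1/(-211433) = -1/211433 ≈ -4.7296e-6)
299915 - U = 299915 - 1*(-1/211433) = 299915 + 1/211433 = 63411928196/211433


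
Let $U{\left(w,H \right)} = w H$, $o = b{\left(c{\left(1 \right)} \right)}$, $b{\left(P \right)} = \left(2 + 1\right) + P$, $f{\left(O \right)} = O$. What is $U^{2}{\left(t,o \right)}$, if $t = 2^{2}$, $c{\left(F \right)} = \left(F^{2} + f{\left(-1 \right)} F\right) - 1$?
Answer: $64$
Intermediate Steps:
$c{\left(F \right)} = -1 + F^{2} - F$ ($c{\left(F \right)} = \left(F^{2} - F\right) - 1 = -1 + F^{2} - F$)
$b{\left(P \right)} = 3 + P$
$t = 4$
$o = 2$ ($o = 3 - \left(2 - 1\right) = 3 - 1 = 2$)
$U{\left(w,H \right)} = H w$
$U^{2}{\left(t,o \right)} = \left(2 \cdot 4\right)^{2} = 8^{2} = 64$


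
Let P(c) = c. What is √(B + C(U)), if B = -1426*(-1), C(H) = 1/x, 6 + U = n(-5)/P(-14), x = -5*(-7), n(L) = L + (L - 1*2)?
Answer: √1746885/35 ≈ 37.763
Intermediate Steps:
n(L) = -2 + 2*L (n(L) = L + (L - 2) = L + (-2 + L) = -2 + 2*L)
x = 35
U = -36/7 (U = -6 + (-2 + 2*(-5))/(-14) = -6 + (-2 - 10)*(-1/14) = -6 - 12*(-1/14) = -6 + 6/7 = -36/7 ≈ -5.1429)
C(H) = 1/35
B = 1426
√(B + C(U)) = √(1426 + 1/35) = √(49911/35) = √1746885/35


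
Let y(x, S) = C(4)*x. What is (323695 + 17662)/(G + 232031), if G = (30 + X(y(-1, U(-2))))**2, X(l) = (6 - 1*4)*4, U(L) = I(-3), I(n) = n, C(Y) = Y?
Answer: 341357/233475 ≈ 1.4621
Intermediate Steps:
U(L) = -3
y(x, S) = 4*x
X(l) = 8 (X(l) = (6 - 4)*4 = 2*4 = 8)
G = 1444 (G = (30 + 8)**2 = 38**2 = 1444)
(323695 + 17662)/(G + 232031) = (323695 + 17662)/(1444 + 232031) = 341357/233475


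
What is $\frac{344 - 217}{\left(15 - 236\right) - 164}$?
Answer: $- \frac{127}{385} \approx -0.32987$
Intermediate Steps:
$\frac{344 - 217}{\left(15 - 236\right) - 164} = \frac{127}{-221 - 164} = \frac{127}{-385} = 127 \left(- \frac{1}{385}\right) = - \frac{127}{385}$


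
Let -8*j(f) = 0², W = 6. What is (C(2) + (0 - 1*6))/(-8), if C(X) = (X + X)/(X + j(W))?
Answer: ½ ≈ 0.50000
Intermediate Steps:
j(f) = 0 (j(f) = -⅛*0² = -⅛*0 = 0)
C(X) = 2 (C(X) = (X + X)/(X + 0) = (2*X)/X = 2)
(C(2) + (0 - 1*6))/(-8) = (2 + (0 - 1*6))/(-8) = (2 + (0 - 6))*(-⅛) = (2 - 6)*(-⅛) = -4*(-⅛) = ½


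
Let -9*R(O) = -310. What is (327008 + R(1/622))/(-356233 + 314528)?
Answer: -2943382/375345 ≈ -7.8418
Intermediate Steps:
R(O) = 310/9 (R(O) = -1/9*(-310) = 310/9)
(327008 + R(1/622))/(-356233 + 314528) = (327008 + 310/9)/(-356233 + 314528) = (2943382/9)/(-41705) = (2943382/9)*(-1/41705) = -2943382/375345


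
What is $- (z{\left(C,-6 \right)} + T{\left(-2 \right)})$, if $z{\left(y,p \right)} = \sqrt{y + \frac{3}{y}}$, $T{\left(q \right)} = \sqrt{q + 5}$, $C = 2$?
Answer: $- \sqrt{3} - \frac{\sqrt{14}}{2} \approx -3.6029$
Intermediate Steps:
$T{\left(q \right)} = \sqrt{5 + q}$
$- (z{\left(C,-6 \right)} + T{\left(-2 \right)}) = - (\sqrt{2 + \frac{3}{2}} + \sqrt{5 - 2}) = - (\sqrt{2 + 3 \cdot \frac{1}{2}} + \sqrt{3}) = - (\sqrt{2 + \frac{3}{2}} + \sqrt{3}) = - (\sqrt{\frac{7}{2}} + \sqrt{3}) = - (\frac{\sqrt{14}}{2} + \sqrt{3}) = - (\sqrt{3} + \frac{\sqrt{14}}{2}) = - \sqrt{3} - \frac{\sqrt{14}}{2}$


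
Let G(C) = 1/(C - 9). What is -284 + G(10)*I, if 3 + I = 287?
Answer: 0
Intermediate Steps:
I = 284 (I = -3 + 287 = 284)
G(C) = 1/(-9 + C)
-284 + G(10)*I = -284 + 284/(-9 + 10) = -284 + 284/1 = -284 + 1*284 = -284 + 284 = 0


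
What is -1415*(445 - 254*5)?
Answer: 1167375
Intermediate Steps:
-1415*(445 - 254*5) = -1415*(445 - 1270) = -1415*(-825) = 1167375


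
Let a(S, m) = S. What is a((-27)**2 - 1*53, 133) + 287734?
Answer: 288410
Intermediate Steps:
a((-27)**2 - 1*53, 133) + 287734 = ((-27)**2 - 1*53) + 287734 = (729 - 53) + 287734 = 676 + 287734 = 288410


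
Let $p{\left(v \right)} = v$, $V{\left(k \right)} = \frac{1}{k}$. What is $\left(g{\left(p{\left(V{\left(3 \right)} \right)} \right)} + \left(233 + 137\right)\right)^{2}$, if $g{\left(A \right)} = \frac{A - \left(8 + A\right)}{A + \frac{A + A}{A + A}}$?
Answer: $132496$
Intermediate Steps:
$g{\left(A \right)} = - \frac{8}{1 + A}$ ($g{\left(A \right)} = - \frac{8}{A + \frac{2 A}{2 A}} = - \frac{8}{A + 2 A \frac{1}{2 A}} = - \frac{8}{A + 1} = - \frac{8}{1 + A}$)
$\left(g{\left(p{\left(V{\left(3 \right)} \right)} \right)} + \left(233 + 137\right)\right)^{2} = \left(- \frac{8}{1 + \frac{1}{3}} + \left(233 + 137\right)\right)^{2} = \left(- \frac{8}{1 + \frac{1}{3}} + 370\right)^{2} = \left(- \frac{8}{\frac{4}{3}} + 370\right)^{2} = \left(\left(-8\right) \frac{3}{4} + 370\right)^{2} = \left(-6 + 370\right)^{2} = 364^{2} = 132496$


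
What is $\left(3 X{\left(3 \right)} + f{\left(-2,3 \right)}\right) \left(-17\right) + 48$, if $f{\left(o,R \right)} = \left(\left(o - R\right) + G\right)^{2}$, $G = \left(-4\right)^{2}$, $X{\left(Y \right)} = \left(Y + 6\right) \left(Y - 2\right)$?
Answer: $-2468$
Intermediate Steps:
$X{\left(Y \right)} = \left(-2 + Y\right) \left(6 + Y\right)$ ($X{\left(Y \right)} = \left(6 + Y\right) \left(-2 + Y\right) = \left(-2 + Y\right) \left(6 + Y\right)$)
$G = 16$
$f{\left(o,R \right)} = \left(16 + o - R\right)^{2}$ ($f{\left(o,R \right)} = \left(\left(o - R\right) + 16\right)^{2} = \left(16 + o - R\right)^{2}$)
$\left(3 X{\left(3 \right)} + f{\left(-2,3 \right)}\right) \left(-17\right) + 48 = \left(3 \left(-12 + 3^{2} + 4 \cdot 3\right) + \left(16 - 2 - 3\right)^{2}\right) \left(-17\right) + 48 = \left(3 \left(-12 + 9 + 12\right) + \left(16 - 2 - 3\right)^{2}\right) \left(-17\right) + 48 = \left(3 \cdot 9 + 11^{2}\right) \left(-17\right) + 48 = \left(27 + 121\right) \left(-17\right) + 48 = 148 \left(-17\right) + 48 = -2516 + 48 = -2468$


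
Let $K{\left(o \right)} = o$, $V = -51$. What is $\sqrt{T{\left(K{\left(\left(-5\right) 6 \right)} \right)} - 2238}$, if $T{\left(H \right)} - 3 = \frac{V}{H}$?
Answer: $\frac{i \sqrt{223330}}{10} \approx 47.258 i$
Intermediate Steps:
$T{\left(H \right)} = 3 - \frac{51}{H}$
$\sqrt{T{\left(K{\left(\left(-5\right) 6 \right)} \right)} - 2238} = \sqrt{\left(3 - \frac{51}{\left(-5\right) 6}\right) - 2238} = \sqrt{\left(3 - \frac{51}{-30}\right) - 2238} = \sqrt{\left(3 - - \frac{17}{10}\right) - 2238} = \sqrt{\left(3 + \frac{17}{10}\right) - 2238} = \sqrt{\frac{47}{10} - 2238} = \sqrt{- \frac{22333}{10}} = \frac{i \sqrt{223330}}{10}$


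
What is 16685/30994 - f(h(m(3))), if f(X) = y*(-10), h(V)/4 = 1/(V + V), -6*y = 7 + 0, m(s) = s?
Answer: -1034735/92982 ≈ -11.128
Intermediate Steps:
y = -7/6 (y = -(7 + 0)/6 = -1/6*7 = -7/6 ≈ -1.1667)
h(V) = 2/V (h(V) = 4/(V + V) = 4/((2*V)) = 4*(1/(2*V)) = 2/V)
f(X) = 35/3 (f(X) = -7/6*(-10) = 35/3)
16685/30994 - f(h(m(3))) = 16685/30994 - 1*35/3 = 16685*(1/30994) - 35/3 = 16685/30994 - 35/3 = -1034735/92982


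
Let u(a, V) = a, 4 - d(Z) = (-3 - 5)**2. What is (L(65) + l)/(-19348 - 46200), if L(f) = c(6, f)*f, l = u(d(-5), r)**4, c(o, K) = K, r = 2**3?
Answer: -12964225/65548 ≈ -197.78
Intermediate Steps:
r = 8
d(Z) = -60 (d(Z) = 4 - (-3 - 5)**2 = 4 - 1*(-8)**2 = 4 - 1*64 = 4 - 64 = -60)
l = 12960000 (l = (-60)**4 = 12960000)
L(f) = f**2 (L(f) = f*f = f**2)
(L(65) + l)/(-19348 - 46200) = (65**2 + 12960000)/(-19348 - 46200) = (4225 + 12960000)/(-65548) = 12964225*(-1/65548) = -12964225/65548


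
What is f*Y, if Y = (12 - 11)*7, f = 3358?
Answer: 23506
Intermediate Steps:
Y = 7 (Y = 1*7 = 7)
f*Y = 3358*7 = 23506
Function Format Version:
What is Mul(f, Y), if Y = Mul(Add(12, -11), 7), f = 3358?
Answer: 23506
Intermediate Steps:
Y = 7 (Y = Mul(1, 7) = 7)
Mul(f, Y) = Mul(3358, 7) = 23506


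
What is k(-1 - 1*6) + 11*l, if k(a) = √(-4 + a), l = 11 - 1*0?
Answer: 121 + I*√11 ≈ 121.0 + 3.3166*I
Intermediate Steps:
l = 11 (l = 11 + 0 = 11)
k(-1 - 1*6) + 11*l = √(-4 + (-1 - 1*6)) + 11*11 = √(-4 + (-1 - 6)) + 121 = √(-4 - 7) + 121 = √(-11) + 121 = I*√11 + 121 = 121 + I*√11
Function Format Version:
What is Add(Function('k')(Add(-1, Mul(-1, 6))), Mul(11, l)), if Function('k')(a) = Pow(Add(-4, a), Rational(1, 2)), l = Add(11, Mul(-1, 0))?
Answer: Add(121, Mul(I, Pow(11, Rational(1, 2)))) ≈ Add(121.00, Mul(3.3166, I))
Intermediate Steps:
l = 11 (l = Add(11, 0) = 11)
Add(Function('k')(Add(-1, Mul(-1, 6))), Mul(11, l)) = Add(Pow(Add(-4, Add(-1, Mul(-1, 6))), Rational(1, 2)), Mul(11, 11)) = Add(Pow(Add(-4, Add(-1, -6)), Rational(1, 2)), 121) = Add(Pow(Add(-4, -7), Rational(1, 2)), 121) = Add(Pow(-11, Rational(1, 2)), 121) = Add(Mul(I, Pow(11, Rational(1, 2))), 121) = Add(121, Mul(I, Pow(11, Rational(1, 2))))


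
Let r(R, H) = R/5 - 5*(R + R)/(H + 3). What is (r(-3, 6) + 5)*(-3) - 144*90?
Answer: -64916/5 ≈ -12983.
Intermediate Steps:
r(R, H) = R/5 - 10*R/(3 + H) (r(R, H) = R*(⅕) - 5*2*R/(3 + H) = R/5 - 5*2*R/(3 + H) = R/5 - 10*R/(3 + H))
(r(-3, 6) + 5)*(-3) - 144*90 = ((⅕)*(-3)*(-47 + 6)/(3 + 6) + 5)*(-3) - 144*90 = ((⅕)*(-3)*(-41)/9 + 5)*(-3) - 12960 = ((⅕)*(-3)*(⅑)*(-41) + 5)*(-3) - 12960 = (41/15 + 5)*(-3) - 12960 = (116/15)*(-3) - 12960 = -116/5 - 12960 = -64916/5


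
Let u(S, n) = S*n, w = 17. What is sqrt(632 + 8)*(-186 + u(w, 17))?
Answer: 824*sqrt(10) ≈ 2605.7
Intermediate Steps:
sqrt(632 + 8)*(-186 + u(w, 17)) = sqrt(632 + 8)*(-186 + 17*17) = sqrt(640)*(-186 + 289) = (8*sqrt(10))*103 = 824*sqrt(10)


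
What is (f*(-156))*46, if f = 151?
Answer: -1083576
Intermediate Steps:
(f*(-156))*46 = (151*(-156))*46 = -23556*46 = -1083576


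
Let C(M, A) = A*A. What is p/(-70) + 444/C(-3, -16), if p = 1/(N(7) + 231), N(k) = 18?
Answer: 967333/557760 ≈ 1.7343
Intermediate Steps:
C(M, A) = A²
p = 1/249 (p = 1/(18 + 231) = 1/249 ≈ 0.0040161)
p/(-70) + 444/C(-3, -16) = (1/249)/(-70) + 444/((-16)²) = (1/249)*(-1/70) + 444/256 = -1/17430 + 444*(1/256) = -1/17430 + 111/64 = 967333/557760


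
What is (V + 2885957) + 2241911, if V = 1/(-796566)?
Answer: 4084685301287/796566 ≈ 5.1279e+6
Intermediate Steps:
V = -1/796566 ≈ -1.2554e-6
(V + 2885957) + 2241911 = (-1/796566 + 2885957) + 2241911 = 2298855223661/796566 + 2241911 = 4084685301287/796566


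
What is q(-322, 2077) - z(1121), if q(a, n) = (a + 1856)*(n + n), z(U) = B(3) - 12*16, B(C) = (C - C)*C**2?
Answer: 6372428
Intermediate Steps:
B(C) = 0 (B(C) = 0*C**2 = 0)
z(U) = -192 (z(U) = 0 - 12*16 = 0 - 192 = -192)
q(a, n) = 2*n*(1856 + a) (q(a, n) = (1856 + a)*(2*n) = 2*n*(1856 + a))
q(-322, 2077) - z(1121) = 2*2077*(1856 - 322) - 1*(-192) = 2*2077*1534 + 192 = 6372236 + 192 = 6372428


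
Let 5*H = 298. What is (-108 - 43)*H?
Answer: -44998/5 ≈ -8999.6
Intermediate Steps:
H = 298/5 (H = (⅕)*298 = 298/5 ≈ 59.600)
(-108 - 43)*H = (-108 - 43)*(298/5) = -151*298/5 = -44998/5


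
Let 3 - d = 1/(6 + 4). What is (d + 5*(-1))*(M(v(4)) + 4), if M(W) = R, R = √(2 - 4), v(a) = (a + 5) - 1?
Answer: -42/5 - 21*I*√2/10 ≈ -8.4 - 2.9698*I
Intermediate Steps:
d = 29/10 (d = 3 - 1/(6 + 4) = 3 - 1/10 = 3 - 1*⅒ = 3 - ⅒ = 29/10 ≈ 2.9000)
v(a) = 4 + a (v(a) = (5 + a) - 1 = 4 + a)
R = I*√2 (R = √(-2) = I*√2 ≈ 1.4142*I)
M(W) = I*√2
(d + 5*(-1))*(M(v(4)) + 4) = (29/10 + 5*(-1))*(I*√2 + 4) = (29/10 - 5)*(4 + I*√2) = -21*(4 + I*√2)/10 = -42/5 - 21*I*√2/10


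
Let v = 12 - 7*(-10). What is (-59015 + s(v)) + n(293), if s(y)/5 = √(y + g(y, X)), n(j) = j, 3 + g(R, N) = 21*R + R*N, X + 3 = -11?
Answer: -58722 + 5*√653 ≈ -58594.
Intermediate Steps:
v = 82 (v = 12 + 70 = 82)
X = -14 (X = -3 - 11 = -14)
g(R, N) = -3 + 21*R + N*R (g(R, N) = -3 + (21*R + R*N) = -3 + (21*R + N*R) = -3 + 21*R + N*R)
s(y) = 5*√(-3 + 8*y) (s(y) = 5*√(y + (-3 + 21*y - 14*y)) = 5*√(y + (-3 + 7*y)) = 5*√(-3 + 8*y))
(-59015 + s(v)) + n(293) = (-59015 + 5*√(-3 + 8*82)) + 293 = (-59015 + 5*√(-3 + 656)) + 293 = (-59015 + 5*√653) + 293 = -58722 + 5*√653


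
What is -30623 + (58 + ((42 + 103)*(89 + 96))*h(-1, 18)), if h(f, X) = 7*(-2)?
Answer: -406115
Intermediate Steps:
h(f, X) = -14
-30623 + (58 + ((42 + 103)*(89 + 96))*h(-1, 18)) = -30623 + (58 + ((42 + 103)*(89 + 96))*(-14)) = -30623 + (58 + (145*185)*(-14)) = -30623 + (58 + 26825*(-14)) = -30623 + (58 - 375550) = -30623 - 375492 = -406115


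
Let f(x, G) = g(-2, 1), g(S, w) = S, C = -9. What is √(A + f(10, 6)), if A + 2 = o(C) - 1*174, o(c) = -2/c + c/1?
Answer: 41*I/3 ≈ 13.667*I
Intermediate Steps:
o(c) = c - 2/c (o(c) = -2/c + c*1 = -2/c + c = c - 2/c)
A = -1663/9 (A = -2 + ((-9 - 2/(-9)) - 1*174) = -2 + ((-9 - 2*(-⅑)) - 174) = -2 + ((-9 + 2/9) - 174) = -2 + (-79/9 - 174) = -2 - 1645/9 = -1663/9 ≈ -184.78)
f(x, G) = -2
√(A + f(10, 6)) = √(-1663/9 - 2) = √(-1681/9) = 41*I/3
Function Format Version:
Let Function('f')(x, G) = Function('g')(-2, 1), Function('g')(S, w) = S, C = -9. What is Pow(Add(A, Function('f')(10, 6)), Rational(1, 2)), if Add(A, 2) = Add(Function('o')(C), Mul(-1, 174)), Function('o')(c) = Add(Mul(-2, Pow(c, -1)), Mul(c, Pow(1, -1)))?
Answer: Mul(Rational(41, 3), I) ≈ Mul(13.667, I)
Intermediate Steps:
Function('o')(c) = Add(c, Mul(-2, Pow(c, -1))) (Function('o')(c) = Add(Mul(-2, Pow(c, -1)), Mul(c, 1)) = Add(Mul(-2, Pow(c, -1)), c) = Add(c, Mul(-2, Pow(c, -1))))
A = Rational(-1663, 9) (A = Add(-2, Add(Add(-9, Mul(-2, Pow(-9, -1))), Mul(-1, 174))) = Add(-2, Add(Add(-9, Mul(-2, Rational(-1, 9))), -174)) = Add(-2, Add(Add(-9, Rational(2, 9)), -174)) = Add(-2, Add(Rational(-79, 9), -174)) = Add(-2, Rational(-1645, 9)) = Rational(-1663, 9) ≈ -184.78)
Function('f')(x, G) = -2
Pow(Add(A, Function('f')(10, 6)), Rational(1, 2)) = Pow(Add(Rational(-1663, 9), -2), Rational(1, 2)) = Pow(Rational(-1681, 9), Rational(1, 2)) = Mul(Rational(41, 3), I)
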